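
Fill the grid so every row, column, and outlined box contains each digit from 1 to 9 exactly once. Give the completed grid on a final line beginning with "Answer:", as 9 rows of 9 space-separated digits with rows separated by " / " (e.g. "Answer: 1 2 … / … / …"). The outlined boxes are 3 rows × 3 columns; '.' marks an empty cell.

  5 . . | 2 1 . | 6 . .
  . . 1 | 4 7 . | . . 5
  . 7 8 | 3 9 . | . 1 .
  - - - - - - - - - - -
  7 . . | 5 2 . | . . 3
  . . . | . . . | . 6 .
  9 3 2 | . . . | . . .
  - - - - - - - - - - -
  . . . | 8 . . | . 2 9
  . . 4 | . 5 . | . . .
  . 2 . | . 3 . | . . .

Step 1. [r1c6∈{8}] r1c6's peers cover all but 8 ⇒ r1c6=8.
Step 2. [r2c6∈{6}] nothing but 6 survives at r2c6 ⇒ r2c6=6.
Step 3. [r3c1∈{2,4,6}] across row 3, 6 lands solely at r3c1 ⇒ r3c1=6.
Step 4. [r5c1∈{1,4,8}] col 1 places 4 nowhere but r5c1. So r5c1=4.
Step 5. [r2c2∈{9}] only 9 remains possible at r2c2, so r2c2=9.
Step 6. [r9c3∈{5,6,7,9}] r9c3 is the only open cell in col 3 admitting 9, so r9c3=9.
Step 7. [r7c3∈{3,5,6,7}] in col 3, 7 fits only at r7c3, so r7c3=7.
Step 8. [r1c8∈{3,4,7,9}] r1c8 is the only open cell in row 1 admitting 9, so r1c8=9.
Step 9. [r1c9∈{4,7}] row 1 places 7 nowhere but r1c9, so r1c9=7.
Step 10. [r5c5∈{8}] r5c5 has the single candidate 8, so r5c5=8.
Step 11. [r4c2∈{1,6,8}] in box 4, 8 fits only at r4c2. So r4c2=8.
Step 12. [r5c2∈{1,5}] r5c2 is the only open cell in box 4 admitting 1, so r5c2=1.
Step 13. [r4c8∈{4}] r4c8 has the single candidate 4 ⇒ r4c8=4.
Step 14. [r8c2∈{6}] r8c2 has the single candidate 6 ⇒ r8c2=6.
Step 15. [r9c9∈{1,4,6,8}] across col 9, 6 lands solely at r9c9, so r9c9=6.
Step 16. [r8c6∈{1,2,7,9}] across row 8, 2 lands solely at r8c6. So r8c6=2.
Step 17. [r6c4∈{1,6,7}] r6c4 is the only open cell in col 4 admitting 6. So r6c4=6.
Step 18. [r8c4∈{1,7,9}] row 8 places 9 nowhere but r8c4 ⇒ r8c4=9.
Step 19. [r9c4∈{1,7}] across col 4, 1 lands solely at r9c4. So r9c4=1.
Step 20. [r9c6∈{4,7}] box 8 places 7 nowhere but r9c6, so r9c6=7.
Step 21. [r9c7∈{4,5,8}] row 9 places 4 nowhere but r9c7, so r9c7=4.
Step 22. [r3c7∈{2}] only 2 remains possible at r3c7 ⇒ r3c7=2.
Step 23. [r9c8∈{5,8}] row 9 places 5 nowhere but r9c8, so r9c8=5.
Step 24. [r6c7∈{1,5,7,8}] across row 6, 5 lands solely at r6c7 ⇒ r6c7=5.
Step 25. [r6c8∈{7,8}] r6c8 is the only open cell in row 6 admitting 7, so r6c8=7.
Step 26. [r8c7∈{1,3,7,8}] r8c7 is the only open cell in row 8 admitting 7, so r8c7=7.
Step 27. [r2c7∈{3,8}] across col 7, 8 lands solely at r2c7. So r2c7=8.
Step 28. [r7c7∈{1,3}] 3 has one home in col 7: r7c7 ⇒ r7c7=3.
Step 29. [r8c1∈{1,3,8}] in row 8, 3 fits only at r8c1, so r8c1=3.
Step 30. [r4c7∈{1,9}] in col 7, 1 fits only at r4c7 ⇒ r4c7=1.
Step 31. [r7c6∈{4}] r7c6 has the single candidate 4, so r7c6=4.
Step 32. [r4c6∈{9}] r4c6 has the single candidate 9. So r4c6=9.
Step 33. [r8c8∈{8}] only 8 remains possible at r8c8, so r8c8=8.
Step 34. [r5c4∈{7}] only 7 remains possible at r5c4 ⇒ r5c4=7.
Step 35. [r7c1∈{1}] r7c1's peers cover all but 1 ⇒ r7c1=1.
Step 36. [r2c8∈{3}] only 3 remains possible at r2c8 ⇒ r2c8=3.
Step 37. [r5c3∈{5}] nothing but 5 survives at r5c3. So r5c3=5.
Step 38. [r5c9∈{2}] nothing but 2 survives at r5c9, so r5c9=2.
Step 39. [r1c3∈{3}] nothing but 3 survives at r1c3. So r1c3=3.
Step 40. [r9c1∈{8}] r9c1 is down to just 8 ⇒ r9c1=8.
Step 41. [r2c1∈{2}] r2c1's peers cover all but 2. So r2c1=2.
Step 42. [r5c6∈{3}] r5c6 has the single candidate 3 ⇒ r5c6=3.
Step 43. [r7c5∈{6}] r7c5 has the single candidate 6 ⇒ r7c5=6.
Step 44. [r7c2∈{5}] only 5 remains possible at r7c2 ⇒ r7c2=5.
Step 45. [r4c3∈{6}] r4c3 has the single candidate 6, so r4c3=6.
Step 46. [r3c6∈{5}] only 5 remains possible at r3c6, so r3c6=5.
Step 47. [r3c9∈{4}] nothing but 4 survives at r3c9 ⇒ r3c9=4.
Step 48. [r8c9∈{1}] r8c9 is down to just 1, so r8c9=1.
Step 49. [r6c6∈{1}] only 1 remains possible at r6c6. So r6c6=1.
Step 50. [r6c5∈{4}] r6c5's peers cover all but 4 ⇒ r6c5=4.
Step 51. [r1c2∈{4}] nothing but 4 survives at r1c2, so r1c2=4.
Step 52. [r5c7∈{9}] only 9 remains possible at r5c7. So r5c7=9.
Step 53. [r6c9∈{8}] r6c9's peers cover all but 8 ⇒ r6c9=8.

Answer: 5 4 3 2 1 8 6 9 7 / 2 9 1 4 7 6 8 3 5 / 6 7 8 3 9 5 2 1 4 / 7 8 6 5 2 9 1 4 3 / 4 1 5 7 8 3 9 6 2 / 9 3 2 6 4 1 5 7 8 / 1 5 7 8 6 4 3 2 9 / 3 6 4 9 5 2 7 8 1 / 8 2 9 1 3 7 4 5 6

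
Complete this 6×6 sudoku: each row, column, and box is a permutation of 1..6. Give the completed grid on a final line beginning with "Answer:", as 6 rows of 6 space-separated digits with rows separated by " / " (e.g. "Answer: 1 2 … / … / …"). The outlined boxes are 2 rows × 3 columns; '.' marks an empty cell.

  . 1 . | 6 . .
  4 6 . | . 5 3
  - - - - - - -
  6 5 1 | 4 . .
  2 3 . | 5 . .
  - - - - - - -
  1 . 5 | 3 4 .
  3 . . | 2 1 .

Step 1. [r1c5∈{2}] only 2 remains possible at r1c5. So r1c5=2.
Step 2. [r6c3∈{4,6}] across col 3, 6 lands solely at r6c3 ⇒ r6c3=6.
Step 3. [r4c6∈{1,6}] r4c6 is the only open cell in row 4 admitting 1 ⇒ r4c6=1.
Step 4. [r4c5∈{6}] only 6 remains possible at r4c5. So r4c5=6.
Step 5. [r5c2∈{2}] r5c2 has the single candidate 2. So r5c2=2.
Step 6. [r6c6∈{5}] r6c6's peers cover all but 5 ⇒ r6c6=5.
Step 7. [r2c4∈{1}] nothing but 1 survives at r2c4, so r2c4=1.
Step 8. [r5c6∈{6}] r5c6's peers cover all but 6. So r5c6=6.
Step 9. [r4c3∈{4}] r4c3's peers cover all but 4. So r4c3=4.
Step 10. [r6c2∈{4}] r6c2's peers cover all but 4, so r6c2=4.
Step 11. [r2c3∈{2}] only 2 remains possible at r2c3 ⇒ r2c3=2.
Step 12. [r1c1∈{5}] only 5 remains possible at r1c1, so r1c1=5.
Step 13. [r1c6∈{4}] r1c6's peers cover all but 4. So r1c6=4.
Step 14. [r3c5∈{3}] r3c5 has the single candidate 3, so r3c5=3.
Step 15. [r1c3∈{3}] nothing but 3 survives at r1c3 ⇒ r1c3=3.
Step 16. [r3c6∈{2}] nothing but 2 survives at r3c6. So r3c6=2.

Answer: 5 1 3 6 2 4 / 4 6 2 1 5 3 / 6 5 1 4 3 2 / 2 3 4 5 6 1 / 1 2 5 3 4 6 / 3 4 6 2 1 5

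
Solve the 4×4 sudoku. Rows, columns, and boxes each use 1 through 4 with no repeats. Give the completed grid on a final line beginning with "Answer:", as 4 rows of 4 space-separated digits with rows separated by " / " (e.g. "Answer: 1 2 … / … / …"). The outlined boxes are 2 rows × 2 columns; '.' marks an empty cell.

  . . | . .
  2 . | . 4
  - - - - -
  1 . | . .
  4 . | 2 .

Step 1. [r4c2∈{3}] r4c2 is down to just 3. So r4c2=3.
Step 2. [r2c3∈{1,3}] in row 2, 3 fits only at r2c3 ⇒ r2c3=3.
Step 3. [r1c3∈{1}] r1c3 has the single candidate 1. So r1c3=1.
Step 4. [r1c2∈{4}] r1c2 has the single candidate 4. So r1c2=4.
Step 5. [r1c1∈{3}] r1c1 is down to just 3, so r1c1=3.
Step 6. [r1c4∈{2}] only 2 remains possible at r1c4, so r1c4=2.
Step 7. [r3c3∈{4}] r3c3 is down to just 4. So r3c3=4.
Step 8. [r3c2∈{2}] r3c2 is down to just 2. So r3c2=2.
Step 9. [r3c4∈{3}] r3c4 has the single candidate 3, so r3c4=3.
Step 10. [r2c2∈{1}] nothing but 1 survives at r2c2. So r2c2=1.
Step 11. [r4c4∈{1}] r4c4's peers cover all but 1, so r4c4=1.

Answer: 3 4 1 2 / 2 1 3 4 / 1 2 4 3 / 4 3 2 1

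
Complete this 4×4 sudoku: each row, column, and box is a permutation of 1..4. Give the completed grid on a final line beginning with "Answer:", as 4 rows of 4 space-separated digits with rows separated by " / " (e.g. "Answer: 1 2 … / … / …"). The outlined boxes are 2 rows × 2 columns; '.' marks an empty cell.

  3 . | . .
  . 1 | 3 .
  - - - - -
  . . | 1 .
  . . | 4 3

Step 1. [r3c4∈{2}] r3c4's peers cover all but 2 ⇒ r3c4=2.
Step 2. [r2c1∈{2,4}] row 2 places 2 nowhere but r2c1. So r2c1=2.
Step 3. [r1c2∈{4}] nothing but 4 survives at r1c2 ⇒ r1c2=4.
Step 4. [r4c1∈{1}] r4c1 is down to just 1 ⇒ r4c1=1.
Step 5. [r1c3∈{2}] r1c3 is down to just 2 ⇒ r1c3=2.
Step 6. [r3c1∈{4}] nothing but 4 survives at r3c1. So r3c1=4.
Step 7. [r1c4∈{1}] r1c4's peers cover all but 1, so r1c4=1.
Step 8. [r2c4∈{4}] only 4 remains possible at r2c4. So r2c4=4.
Step 9. [r3c2∈{3}] only 3 remains possible at r3c2, so r3c2=3.
Step 10. [r4c2∈{2}] nothing but 2 survives at r4c2 ⇒ r4c2=2.

Answer: 3 4 2 1 / 2 1 3 4 / 4 3 1 2 / 1 2 4 3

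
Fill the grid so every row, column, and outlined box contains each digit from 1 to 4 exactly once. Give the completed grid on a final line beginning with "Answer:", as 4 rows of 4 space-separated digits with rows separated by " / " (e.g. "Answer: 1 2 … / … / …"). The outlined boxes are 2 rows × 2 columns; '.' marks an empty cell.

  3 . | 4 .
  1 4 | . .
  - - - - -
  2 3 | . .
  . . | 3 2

Step 1. [r3c3∈{1}] r3c3 is down to just 1 ⇒ r3c3=1.
Step 2. [r2c3∈{2}] nothing but 2 survives at r2c3. So r2c3=2.
Step 3. [r3c4∈{4}] only 4 remains possible at r3c4, so r3c4=4.
Step 4. [r1c4∈{1}] r1c4 has the single candidate 1. So r1c4=1.
Step 5. [r4c2∈{1}] r4c2 has the single candidate 1, so r4c2=1.
Step 6. [r1c2∈{2}] only 2 remains possible at r1c2 ⇒ r1c2=2.
Step 7. [r4c1∈{4}] nothing but 4 survives at r4c1. So r4c1=4.
Step 8. [r2c4∈{3}] only 3 remains possible at r2c4 ⇒ r2c4=3.

Answer: 3 2 4 1 / 1 4 2 3 / 2 3 1 4 / 4 1 3 2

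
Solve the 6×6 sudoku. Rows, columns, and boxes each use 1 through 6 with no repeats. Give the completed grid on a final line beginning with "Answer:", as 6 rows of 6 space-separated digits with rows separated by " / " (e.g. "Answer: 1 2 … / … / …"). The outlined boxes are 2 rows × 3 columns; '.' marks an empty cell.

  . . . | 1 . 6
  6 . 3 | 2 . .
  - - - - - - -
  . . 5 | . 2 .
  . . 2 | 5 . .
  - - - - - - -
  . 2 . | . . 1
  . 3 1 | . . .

Step 1. [r1c3∈{4}] only 4 remains possible at r1c3. So r1c3=4.
Step 2. [r4c5∈{1,3,4,6}] r4c5 is the only open cell in col 5 admitting 1. So r4c5=1.
Step 3. [r3c4∈{3,4,6}] r3c4 is the only open cell in box 4 admitting 6, so r3c4=6.
Step 4. [r6c4∈{4}] only 4 remains possible at r6c4 ⇒ r6c4=4.
Step 5. [r6c1∈{5}] only 5 remains possible at r6c1, so r6c1=5.
Step 6. [r5c5∈{3,5,6}] across row 5, 5 lands solely at r5c5 ⇒ r5c5=5.
Step 7. [r3c1∈{1,3,4}] across col 1, 1 lands solely at r3c1 ⇒ r3c1=1.
Step 8. [r3c2∈{4}] only 4 remains possible at r3c2. So r3c2=4.
Step 9. [r2c6∈{4,5}] across col 6, 5 lands solely at r2c6. So r2c6=5.
Step 10. [r4c6∈{3,4}] r4c6 is the only open cell in row 4 admitting 4, so r4c6=4.
Step 11. [r2c5∈{4}] r2c5 is down to just 4. So r2c5=4.
Step 12. [r4c1∈{3}] r4c1's peers cover all but 3. So r4c1=3.
Step 13. [r1c5∈{3}] nothing but 3 survives at r1c5, so r1c5=3.
Step 14. [r1c1∈{2}] r1c1 is down to just 2 ⇒ r1c1=2.
Step 15. [r6c5∈{6}] nothing but 6 survives at r6c5. So r6c5=6.
Step 16. [r1c2∈{5}] r1c2 has the single candidate 5, so r1c2=5.
Step 17. [r5c4∈{3}] r5c4 has the single candidate 3, so r5c4=3.
Step 18. [r2c2∈{1}] r2c2 has the single candidate 1 ⇒ r2c2=1.
Step 19. [r4c2∈{6}] r4c2's peers cover all but 6 ⇒ r4c2=6.
Step 20. [r5c1∈{4}] nothing but 4 survives at r5c1 ⇒ r5c1=4.
Step 21. [r5c3∈{6}] nothing but 6 survives at r5c3 ⇒ r5c3=6.
Step 22. [r6c6∈{2}] r6c6 has the single candidate 2. So r6c6=2.
Step 23. [r3c6∈{3}] r3c6 is down to just 3, so r3c6=3.

Answer: 2 5 4 1 3 6 / 6 1 3 2 4 5 / 1 4 5 6 2 3 / 3 6 2 5 1 4 / 4 2 6 3 5 1 / 5 3 1 4 6 2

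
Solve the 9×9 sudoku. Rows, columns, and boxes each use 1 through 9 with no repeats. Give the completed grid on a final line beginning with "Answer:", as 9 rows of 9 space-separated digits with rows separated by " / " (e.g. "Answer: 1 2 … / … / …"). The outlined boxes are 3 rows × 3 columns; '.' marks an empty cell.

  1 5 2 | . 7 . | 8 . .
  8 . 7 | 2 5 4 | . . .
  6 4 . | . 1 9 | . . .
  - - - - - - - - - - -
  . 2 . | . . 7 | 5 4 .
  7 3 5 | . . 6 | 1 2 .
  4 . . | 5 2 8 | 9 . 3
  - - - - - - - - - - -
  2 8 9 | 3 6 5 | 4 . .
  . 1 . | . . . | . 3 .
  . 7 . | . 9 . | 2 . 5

Step 1. [r8c9∈{6,7,8,9}] row 8 places 9 nowhere but r8c9 ⇒ r8c9=9.
Step 2. [r4c4∈{1,9}] 1 has one home in box 5: r4c4 ⇒ r4c4=1.
Step 3. [r6c8∈{6,7}] row 6 places 7 nowhere but r6c8, so r6c8=7.
Step 4. [r4c9∈{6,8}] box 6 places 6 nowhere but r4c9, so r4c9=6.
Step 5. [r8c5∈{4,8}] col 5 places 8 nowhere but r8c5. So r8c5=8.
Step 6. [r7c9∈{1,7}] row 7 places 7 nowhere but r7c9 ⇒ r7c9=7.
Step 7. [r8c7∈{6}] r8c7's peers cover all but 6 ⇒ r8c7=6.
Step 8. [r9c4∈{4}] r9c4 has the single candidate 4 ⇒ r9c4=4.
Step 9. [r2c8∈{1,6,9}] 6 has one home in row 2: r2c8. So r2c8=6.
Step 10. [r3c3∈{3}] r3c3's peers cover all but 3. So r3c3=3.
Step 11. [r7c8∈{1}] r7c8 has the single candidate 1, so r7c8=1.
Step 12. [r6c2∈{6}] r6c2 is down to just 6 ⇒ r6c2=6.
Step 13. [r5c9∈{8}] only 8 remains possible at r5c9. So r5c9=8.
Step 14. [r2c7∈{3}] r2c7's peers cover all but 3, so r2c7=3.
Step 15. [r5c5∈{4}] only 4 remains possible at r5c5, so r5c5=4.
Step 16. [r4c3∈{8}] nothing but 8 survives at r4c3, so r4c3=8.
Step 17. [r3c9∈{2}] nothing but 2 survives at r3c9. So r3c9=2.
Step 18. [r3c4∈{8}] r3c4 is down to just 8 ⇒ r3c4=8.
Step 19. [r8c1∈{5}] r8c1's peers cover all but 5. So r8c1=5.
Step 20. [r9c1∈{3}] r9c1's peers cover all but 3. So r9c1=3.
Step 21. [r9c8∈{8}] r9c8 has the single candidate 8 ⇒ r9c8=8.
Step 22. [r2c9∈{1}] r2c9's peers cover all but 1, so r2c9=1.
Step 23. [r1c6∈{3}] only 3 remains possible at r1c6 ⇒ r1c6=3.
Step 24. [r3c7∈{7}] only 7 remains possible at r3c7, so r3c7=7.
Step 25. [r6c3∈{1}] only 1 remains possible at r6c3 ⇒ r6c3=1.
Step 26. [r8c3∈{4}] only 4 remains possible at r8c3, so r8c3=4.
Step 27. [r4c1∈{9}] nothing but 9 survives at r4c1. So r4c1=9.
Step 28. [r1c9∈{4}] r1c9 has the single candidate 4. So r1c9=4.
Step 29. [r2c2∈{9}] r2c2's peers cover all but 9, so r2c2=9.
Step 30. [r4c5∈{3}] r4c5 is down to just 3. So r4c5=3.
Step 31. [r8c4∈{7}] r8c4's peers cover all but 7, so r8c4=7.
Step 32. [r1c4∈{6}] r1c4 is down to just 6 ⇒ r1c4=6.
Step 33. [r9c3∈{6}] nothing but 6 survives at r9c3 ⇒ r9c3=6.
Step 34. [r1c8∈{9}] r1c8's peers cover all but 9 ⇒ r1c8=9.
Step 35. [r3c8∈{5}] only 5 remains possible at r3c8. So r3c8=5.
Step 36. [r9c6∈{1}] r9c6 has the single candidate 1, so r9c6=1.
Step 37. [r8c6∈{2}] only 2 remains possible at r8c6. So r8c6=2.
Step 38. [r5c4∈{9}] r5c4's peers cover all but 9. So r5c4=9.

Answer: 1 5 2 6 7 3 8 9 4 / 8 9 7 2 5 4 3 6 1 / 6 4 3 8 1 9 7 5 2 / 9 2 8 1 3 7 5 4 6 / 7 3 5 9 4 6 1 2 8 / 4 6 1 5 2 8 9 7 3 / 2 8 9 3 6 5 4 1 7 / 5 1 4 7 8 2 6 3 9 / 3 7 6 4 9 1 2 8 5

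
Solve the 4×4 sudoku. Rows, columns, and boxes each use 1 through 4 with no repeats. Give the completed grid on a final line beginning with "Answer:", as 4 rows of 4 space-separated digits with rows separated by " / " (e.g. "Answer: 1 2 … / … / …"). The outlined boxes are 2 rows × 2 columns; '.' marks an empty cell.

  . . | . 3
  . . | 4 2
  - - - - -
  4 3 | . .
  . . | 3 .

Step 1. [r2c2∈{1}] r2c2 has the single candidate 1. So r2c2=1.
Step 2. [r1c1∈{2}] nothing but 2 survives at r1c1, so r1c1=2.
Step 3. [r3c4∈{1}] r3c4's peers cover all but 1. So r3c4=1.
Step 4. [r1c3∈{1}] r1c3 is down to just 1 ⇒ r1c3=1.
Step 5. [r4c1∈{1}] only 1 remains possible at r4c1. So r4c1=1.
Step 6. [r2c1∈{3}] r2c1 is down to just 3. So r2c1=3.
Step 7. [r4c4∈{4}] r4c4 is down to just 4. So r4c4=4.
Step 8. [r1c2∈{4}] nothing but 4 survives at r1c2. So r1c2=4.
Step 9. [r4c2∈{2}] r4c2's peers cover all but 2, so r4c2=2.
Step 10. [r3c3∈{2}] r3c3 has the single candidate 2, so r3c3=2.

Answer: 2 4 1 3 / 3 1 4 2 / 4 3 2 1 / 1 2 3 4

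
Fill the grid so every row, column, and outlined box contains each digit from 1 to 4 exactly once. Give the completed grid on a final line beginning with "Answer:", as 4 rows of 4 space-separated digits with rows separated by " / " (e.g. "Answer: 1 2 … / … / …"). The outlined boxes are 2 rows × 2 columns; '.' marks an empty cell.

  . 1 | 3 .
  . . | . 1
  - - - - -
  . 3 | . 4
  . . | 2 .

Step 1. [r1c1∈{2,4}] row 1 places 4 nowhere but r1c1, so r1c1=4.
Step 2. [r3c1∈{1,2}] r3c1 is the only open cell in row 3 admitting 2. So r3c1=2.
Step 3. [r3c3∈{1}] r3c3's peers cover all but 1. So r3c3=1.
Step 4. [r4c2∈{4}] only 4 remains possible at r4c2 ⇒ r4c2=4.
Step 5. [r4c1∈{1}] only 1 remains possible at r4c1, so r4c1=1.
Step 6. [r4c4∈{3}] r4c4's peers cover all but 3, so r4c4=3.
Step 7. [r2c2∈{2}] r2c2 has the single candidate 2 ⇒ r2c2=2.
Step 8. [r2c1∈{3}] r2c1 has the single candidate 3. So r2c1=3.
Step 9. [r2c3∈{4}] only 4 remains possible at r2c3. So r2c3=4.
Step 10. [r1c4∈{2}] r1c4 has the single candidate 2. So r1c4=2.

Answer: 4 1 3 2 / 3 2 4 1 / 2 3 1 4 / 1 4 2 3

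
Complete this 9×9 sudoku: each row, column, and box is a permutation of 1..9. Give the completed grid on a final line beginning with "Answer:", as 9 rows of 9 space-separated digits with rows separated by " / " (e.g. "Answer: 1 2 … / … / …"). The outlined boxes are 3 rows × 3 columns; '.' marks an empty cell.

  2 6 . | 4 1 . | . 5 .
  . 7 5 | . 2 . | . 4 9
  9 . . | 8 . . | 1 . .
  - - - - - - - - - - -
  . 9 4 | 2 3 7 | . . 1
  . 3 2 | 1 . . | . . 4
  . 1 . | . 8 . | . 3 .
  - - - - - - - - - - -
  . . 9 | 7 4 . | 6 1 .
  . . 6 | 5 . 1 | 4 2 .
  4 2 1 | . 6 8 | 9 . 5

Step 1. [r8c1∈{3,7,8}] 7 has one home in box 7: r8c1, so r8c1=7.
Step 2. [r5c8∈{6,7,8,9}] 9 has one home in col 8: r5c8 ⇒ r5c8=9.
Step 3. [r7c1∈{3,5,8}] across box 7, 3 lands solely at r7c1, so r7c1=3.
Step 4. [r5c7∈{5,7,8}] across row 5, 7 lands solely at r5c7, so r5c7=7.
Step 5. [r5c5∈{5}] r5c5 has the single candidate 5, so r5c5=5.
Step 6. [r5c6∈{6}] r5c6 is down to just 6. So r5c6=6.
Step 7. [r2c6∈{3}] r2c6 has the single candidate 3. So r2c6=3.
Step 8. [r1c9∈{3,7,8}] 7 has one home in row 1: r1c9. So r1c9=7.
Step 9. [r1c3∈{3,8}] col 3 places 8 nowhere but r1c3. So r1c3=8.
Step 10. [r3c9∈{2,3,6}] across row 3, 2 lands solely at r3c9, so r3c9=2.
Step 11. [r4c8∈{6,8}] in col 8, 8 fits only at r4c8, so r4c8=8.
Step 12. [r4c1∈{5,6}] across row 4, 6 lands solely at r4c1, so r4c1=6.
Step 13. [r8c2∈{8}] r8c2 is down to just 8. So r8c2=8.
Step 14. [r4c7∈{5}] r4c7's peers cover all but 5. So r4c7=5.
Step 15. [r6c4∈{9}] r6c4's peers cover all but 9 ⇒ r6c4=9.
Step 16. [r6c7∈{2}] r6c7 is down to just 2, so r6c7=2.
Step 17. [r5c1∈{8}] r5c1 is down to just 8 ⇒ r5c1=8.
Step 18. [r3c6∈{5}] r3c6 is down to just 5. So r3c6=5.
Step 19. [r9c4∈{3}] r9c4's peers cover all but 3 ⇒ r9c4=3.
Step 20. [r3c3∈{3}] r3c3 is down to just 3, so r3c3=3.
Step 21. [r6c3∈{7}] only 7 remains possible at r6c3 ⇒ r6c3=7.
Step 22. [r2c4∈{6}] r2c4 has the single candidate 6. So r2c4=6.
Step 23. [r7c9∈{8}] r7c9's peers cover all but 8 ⇒ r7c9=8.
Step 24. [r2c7∈{8}] r2c7 has the single candidate 8 ⇒ r2c7=8.
Step 25. [r7c6∈{2}] r7c6's peers cover all but 2, so r7c6=2.
Step 26. [r3c8∈{6}] r3c8's peers cover all but 6, so r3c8=6.
Step 27. [r3c2∈{4}] r3c2's peers cover all but 4, so r3c2=4.
Step 28. [r9c8∈{7}] r9c8 is down to just 7. So r9c8=7.
Step 29. [r6c1∈{5}] r6c1 has the single candidate 5 ⇒ r6c1=5.
Step 30. [r7c2∈{5}] r7c2 is down to just 5 ⇒ r7c2=5.
Step 31. [r8c5∈{9}] nothing but 9 survives at r8c5 ⇒ r8c5=9.
Step 32. [r6c6∈{4}] r6c6 is down to just 4 ⇒ r6c6=4.
Step 33. [r8c9∈{3}] r8c9 has the single candidate 3 ⇒ r8c9=3.
Step 34. [r3c5∈{7}] r3c5 is down to just 7, so r3c5=7.
Step 35. [r1c6∈{9}] r1c6 has the single candidate 9. So r1c6=9.
Step 36. [r2c1∈{1}] r2c1 has the single candidate 1. So r2c1=1.
Step 37. [r1c7∈{3}] r1c7 has the single candidate 3 ⇒ r1c7=3.
Step 38. [r6c9∈{6}] only 6 remains possible at r6c9, so r6c9=6.

Answer: 2 6 8 4 1 9 3 5 7 / 1 7 5 6 2 3 8 4 9 / 9 4 3 8 7 5 1 6 2 / 6 9 4 2 3 7 5 8 1 / 8 3 2 1 5 6 7 9 4 / 5 1 7 9 8 4 2 3 6 / 3 5 9 7 4 2 6 1 8 / 7 8 6 5 9 1 4 2 3 / 4 2 1 3 6 8 9 7 5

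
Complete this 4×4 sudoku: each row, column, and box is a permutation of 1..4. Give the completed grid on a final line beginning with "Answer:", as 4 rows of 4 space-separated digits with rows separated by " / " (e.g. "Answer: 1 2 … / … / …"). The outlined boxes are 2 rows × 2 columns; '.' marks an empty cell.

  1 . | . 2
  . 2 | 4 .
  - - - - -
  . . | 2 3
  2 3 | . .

Step 1. [r2c4∈{1}] only 1 remains possible at r2c4. So r2c4=1.
Step 2. [r1c2∈{4}] r1c2's peers cover all but 4 ⇒ r1c2=4.
Step 3. [r1c3∈{3}] only 3 remains possible at r1c3. So r1c3=3.
Step 4. [r4c3∈{1}] r4c3's peers cover all but 1, so r4c3=1.
Step 5. [r3c1∈{4}] r3c1's peers cover all but 4. So r3c1=4.
Step 6. [r4c4∈{4}] only 4 remains possible at r4c4 ⇒ r4c4=4.
Step 7. [r2c1∈{3}] r2c1's peers cover all but 3. So r2c1=3.
Step 8. [r3c2∈{1}] r3c2's peers cover all but 1. So r3c2=1.

Answer: 1 4 3 2 / 3 2 4 1 / 4 1 2 3 / 2 3 1 4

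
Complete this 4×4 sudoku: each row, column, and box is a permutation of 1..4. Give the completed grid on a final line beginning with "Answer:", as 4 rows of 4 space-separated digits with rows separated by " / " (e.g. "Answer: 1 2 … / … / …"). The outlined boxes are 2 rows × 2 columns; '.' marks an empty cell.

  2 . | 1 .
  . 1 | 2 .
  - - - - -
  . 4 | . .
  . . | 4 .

Step 1. [r1c2∈{3}] r1c2's peers cover all but 3, so r1c2=3.
Step 2. [r3c3∈{3}] r3c3 is down to just 3 ⇒ r3c3=3.
Step 3. [r3c1∈{1}] r3c1 is down to just 1. So r3c1=1.
Step 4. [r2c4∈{3,4}] r2c4 is the only open cell in row 2 admitting 3 ⇒ r2c4=3.
Step 5. [r4c4∈{1,2}] 1 has one home in row 4: r4c4, so r4c4=1.
Step 6. [r3c4∈{2}] only 2 remains possible at r3c4. So r3c4=2.
Step 7. [r4c2∈{2}] r4c2 has the single candidate 2. So r4c2=2.
Step 8. [r4c1∈{3}] nothing but 3 survives at r4c1 ⇒ r4c1=3.
Step 9. [r2c1∈{4}] r2c1 has the single candidate 4. So r2c1=4.
Step 10. [r1c4∈{4}] r1c4 is down to just 4 ⇒ r1c4=4.

Answer: 2 3 1 4 / 4 1 2 3 / 1 4 3 2 / 3 2 4 1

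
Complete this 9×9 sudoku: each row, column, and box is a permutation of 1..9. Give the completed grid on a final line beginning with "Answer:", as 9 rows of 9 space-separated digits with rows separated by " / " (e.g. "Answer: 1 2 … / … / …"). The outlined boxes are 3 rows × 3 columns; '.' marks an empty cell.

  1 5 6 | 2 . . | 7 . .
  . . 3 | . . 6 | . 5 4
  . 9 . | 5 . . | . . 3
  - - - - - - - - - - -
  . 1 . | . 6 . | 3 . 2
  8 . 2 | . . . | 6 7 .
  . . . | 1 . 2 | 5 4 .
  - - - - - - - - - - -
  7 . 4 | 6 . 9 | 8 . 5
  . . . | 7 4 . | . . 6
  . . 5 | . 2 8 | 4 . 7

Step 1. [r9c4∈{3}] only 3 remains possible at r9c4 ⇒ r9c4=3.
Step 2. [r9c8∈{1,9}] r9c8 is the only open cell in row 9 admitting 1. So r9c8=1.
Step 3. [r9c1∈{6,9}] across row 9, 9 lands solely at r9c1. So r9c1=9.
Step 4. [r5c5∈{3,5,9}] across col 5, 5 lands solely at r5c5. So r5c5=5.
Step 5. [r5c2∈{3,4}] r5c2 is the only open cell in col 2 admitting 4 ⇒ r5c2=4.
Step 6. [r2c1∈{2}] r2c1's peers cover all but 2 ⇒ r2c1=2.
Step 7. [r5c4∈{9}] r5c4 has the single candidate 9, so r5c4=9.
Step 8. [r2c4∈{8}] only 8 remains possible at r2c4. So r2c4=8.
Step 9. [r8c1∈{3}] nothing but 3 survives at r8c1, so r8c1=3.
Step 10. [r4c8∈{8,9}] row 4 places 8 nowhere but r4c8. So r4c8=8.
Step 11. [r1c8∈{9}] r1c8 has the single candidate 9 ⇒ r1c8=9.
Step 12. [r8c8∈{2}] r8c8's peers cover all but 2 ⇒ r8c8=2.
Step 13. [r1c6∈{3,4}] across row 1, 4 lands solely at r1c6 ⇒ r1c6=4.
Step 14. [r7c5∈{1}] r7c5 is down to just 1 ⇒ r7c5=1.
Step 15. [r3c5∈{7}] r3c5 has the single candidate 7 ⇒ r3c5=7.
Step 16. [r6c2∈{3,6,7}] r6c2 is the only open cell in col 2 admitting 3. So r6c2=3.
Step 17. [r6c3∈{7,9}] 7 has one home in row 6: r6c3. So r6c3=7.
Step 18. [r3c6∈{1}] r3c6's peers cover all but 1, so r3c6=1.
Step 19. [r8c3∈{1,8}] r8c3 is the only open cell in row 8 admitting 1 ⇒ r8c3=1.
Step 20. [r8c2∈{8}] nothing but 8 survives at r8c2 ⇒ r8c2=8.
Step 21. [r2c2∈{7}] r2c2 is down to just 7. So r2c2=7.
Step 22. [r7c8∈{3}] r7c8's peers cover all but 3, so r7c8=3.
Step 23. [r2c7∈{1}] nothing but 1 survives at r2c7. So r2c7=1.
Step 24. [r6c9∈{9}] nothing but 9 survives at r6c9, so r6c9=9.
Step 25. [r5c9∈{1}] r5c9 has the single candidate 1. So r5c9=1.
Step 26. [r3c8∈{6}] r3c8 is down to just 6 ⇒ r3c8=6.
Step 27. [r3c7∈{2}] r3c7's peers cover all but 2. So r3c7=2.
Step 28. [r4c1∈{5}] r4c1 is down to just 5 ⇒ r4c1=5.
Step 29. [r8c6∈{5}] r8c6's peers cover all but 5. So r8c6=5.
Step 30. [r3c1∈{4}] r3c1 has the single candidate 4. So r3c1=4.
Step 31. [r6c1∈{6}] r6c1's peers cover all but 6, so r6c1=6.
Step 32. [r3c3∈{8}] r3c3 has the single candidate 8. So r3c3=8.
Step 33. [r8c7∈{9}] r8c7's peers cover all but 9 ⇒ r8c7=9.
Step 34. [r6c5∈{8}] only 8 remains possible at r6c5 ⇒ r6c5=8.
Step 35. [r1c5∈{3}] r1c5 has the single candidate 3 ⇒ r1c5=3.
Step 36. [r9c2∈{6}] only 6 remains possible at r9c2. So r9c2=6.
Step 37. [r2c5∈{9}] nothing but 9 survives at r2c5, so r2c5=9.
Step 38. [r7c2∈{2}] r7c2 has the single candidate 2, so r7c2=2.
Step 39. [r5c6∈{3}] r5c6 is down to just 3 ⇒ r5c6=3.
Step 40. [r4c6∈{7}] r4c6's peers cover all but 7, so r4c6=7.
Step 41. [r4c4∈{4}] r4c4's peers cover all but 4 ⇒ r4c4=4.
Step 42. [r1c9∈{8}] r1c9 is down to just 8 ⇒ r1c9=8.
Step 43. [r4c3∈{9}] only 9 remains possible at r4c3, so r4c3=9.

Answer: 1 5 6 2 3 4 7 9 8 / 2 7 3 8 9 6 1 5 4 / 4 9 8 5 7 1 2 6 3 / 5 1 9 4 6 7 3 8 2 / 8 4 2 9 5 3 6 7 1 / 6 3 7 1 8 2 5 4 9 / 7 2 4 6 1 9 8 3 5 / 3 8 1 7 4 5 9 2 6 / 9 6 5 3 2 8 4 1 7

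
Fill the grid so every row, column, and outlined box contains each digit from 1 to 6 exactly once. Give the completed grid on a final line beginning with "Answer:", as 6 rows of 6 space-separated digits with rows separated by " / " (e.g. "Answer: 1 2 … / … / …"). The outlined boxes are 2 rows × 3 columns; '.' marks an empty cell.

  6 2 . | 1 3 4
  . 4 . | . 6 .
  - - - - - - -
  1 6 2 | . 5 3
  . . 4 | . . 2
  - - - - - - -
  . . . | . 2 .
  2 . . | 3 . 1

Step 1. [r6c2∈{5}] r6c2 has the single candidate 5, so r6c2=5.
Step 2. [r2c6∈{5}] r2c6 has the single candidate 5, so r2c6=5.
Step 3. [r2c1∈{3}] r2c1's peers cover all but 3. So r2c1=3.
Step 4. [r5c3∈{1,3,6}] across col 3, 3 lands solely at r5c3. So r5c3=3.
Step 5. [r5c4∈{4,5,6}] across row 5, 5 lands solely at r5c4 ⇒ r5c4=5.
Step 6. [r4c1∈{5}] nothing but 5 survives at r4c1. So r4c1=5.
Step 7. [r2c4∈{2}] r2c4 is down to just 2 ⇒ r2c4=2.
Step 8. [r1c3∈{5}] only 5 remains possible at r1c3. So r1c3=5.
Step 9. [r4c4∈{6}] r4c4's peers cover all but 6 ⇒ r4c4=6.
Step 10. [r5c6∈{6}] only 6 remains possible at r5c6 ⇒ r5c6=6.
Step 11. [r5c1∈{4}] r5c1 has the single candidate 4. So r5c1=4.
Step 12. [r6c3∈{6}] r6c3 has the single candidate 6, so r6c3=6.
Step 13. [r5c2∈{1}] nothing but 1 survives at r5c2, so r5c2=1.
Step 14. [r6c5∈{4}] only 4 remains possible at r6c5. So r6c5=4.
Step 15. [r4c2∈{3}] r4c2 has the single candidate 3, so r4c2=3.
Step 16. [r2c3∈{1}] nothing but 1 survives at r2c3 ⇒ r2c3=1.
Step 17. [r4c5∈{1}] r4c5 is down to just 1. So r4c5=1.
Step 18. [r3c4∈{4}] r3c4 is down to just 4 ⇒ r3c4=4.

Answer: 6 2 5 1 3 4 / 3 4 1 2 6 5 / 1 6 2 4 5 3 / 5 3 4 6 1 2 / 4 1 3 5 2 6 / 2 5 6 3 4 1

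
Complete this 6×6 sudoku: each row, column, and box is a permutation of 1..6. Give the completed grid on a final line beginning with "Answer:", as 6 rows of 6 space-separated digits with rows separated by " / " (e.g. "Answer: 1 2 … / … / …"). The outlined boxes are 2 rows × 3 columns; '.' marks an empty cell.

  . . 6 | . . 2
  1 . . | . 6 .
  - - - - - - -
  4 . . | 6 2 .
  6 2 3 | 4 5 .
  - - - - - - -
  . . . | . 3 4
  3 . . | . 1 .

Step 1. [r1c1∈{5}] r1c1's peers cover all but 5. So r1c1=5.
Step 2. [r5c1∈{2}] r5c1 has the single candidate 2, so r5c1=2.
Step 3. [r5c4∈{5}] only 5 remains possible at r5c4 ⇒ r5c4=5.
Step 4. [r2c4∈{3}] r2c4's peers cover all but 3 ⇒ r2c4=3.
Step 5. [r2c2∈{4}] r2c2's peers cover all but 4 ⇒ r2c2=4.
Step 6. [r5c3∈{1}] r5c3 is down to just 1. So r5c3=1.
Step 7. [r3c3∈{5}] nothing but 5 survives at r3c3. So r3c3=5.
Step 8. [r5c2∈{6}] r5c2's peers cover all but 6 ⇒ r5c2=6.
Step 9. [r4c6∈{1}] nothing but 1 survives at r4c6, so r4c6=1.
Step 10. [r1c5∈{4}] only 4 remains possible at r1c5. So r1c5=4.
Step 11. [r2c3∈{2}] r2c3 is down to just 2 ⇒ r2c3=2.
Step 12. [r3c2∈{1}] only 1 remains possible at r3c2 ⇒ r3c2=1.
Step 13. [r2c6∈{5}] only 5 remains possible at r2c6, so r2c6=5.
Step 14. [r1c4∈{1}] r1c4's peers cover all but 1. So r1c4=1.
Step 15. [r1c2∈{3}] r1c2's peers cover all but 3, so r1c2=3.
Step 16. [r6c2∈{5}] r6c2 has the single candidate 5. So r6c2=5.
Step 17. [r6c3∈{4}] r6c3 is down to just 4, so r6c3=4.
Step 18. [r6c4∈{2}] r6c4 is down to just 2, so r6c4=2.
Step 19. [r6c6∈{6}] r6c6 is down to just 6. So r6c6=6.
Step 20. [r3c6∈{3}] nothing but 3 survives at r3c6 ⇒ r3c6=3.

Answer: 5 3 6 1 4 2 / 1 4 2 3 6 5 / 4 1 5 6 2 3 / 6 2 3 4 5 1 / 2 6 1 5 3 4 / 3 5 4 2 1 6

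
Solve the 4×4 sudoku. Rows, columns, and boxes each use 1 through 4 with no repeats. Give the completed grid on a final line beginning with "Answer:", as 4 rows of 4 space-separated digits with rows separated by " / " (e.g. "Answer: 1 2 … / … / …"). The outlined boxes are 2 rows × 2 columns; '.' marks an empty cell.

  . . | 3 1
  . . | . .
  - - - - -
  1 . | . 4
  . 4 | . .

Step 1. [r1c2∈{2}] r1c2's peers cover all but 2 ⇒ r1c2=2.
Step 2. [r3c3∈{2}] nothing but 2 survives at r3c3. So r3c3=2.
Step 3. [r3c2∈{3}] r3c2's peers cover all but 3 ⇒ r3c2=3.
Step 4. [r2c1∈{3,4}] 3 has one home in row 2: r2c1. So r2c1=3.
Step 5. [r4c1∈{2}] r4c1 is down to just 2 ⇒ r4c1=2.
Step 6. [r2c3∈{4}] r2c3's peers cover all but 4, so r2c3=4.
Step 7. [r2c2∈{1}] nothing but 1 survives at r2c2 ⇒ r2c2=1.
Step 8. [r1c1∈{4}] r1c1's peers cover all but 4 ⇒ r1c1=4.
Step 9. [r2c4∈{2}] r2c4's peers cover all but 2 ⇒ r2c4=2.
Step 10. [r4c4∈{3}] only 3 remains possible at r4c4, so r4c4=3.
Step 11. [r4c3∈{1}] only 1 remains possible at r4c3, so r4c3=1.

Answer: 4 2 3 1 / 3 1 4 2 / 1 3 2 4 / 2 4 1 3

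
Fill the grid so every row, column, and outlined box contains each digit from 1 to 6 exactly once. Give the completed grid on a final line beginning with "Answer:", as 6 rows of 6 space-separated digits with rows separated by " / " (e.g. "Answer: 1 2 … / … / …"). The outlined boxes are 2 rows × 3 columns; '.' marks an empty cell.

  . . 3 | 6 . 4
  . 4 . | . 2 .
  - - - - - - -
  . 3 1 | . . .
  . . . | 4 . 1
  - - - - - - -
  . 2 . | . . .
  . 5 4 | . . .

Step 1. [r5c3∈{6}] nothing but 6 survives at r5c3, so r5c3=6.
Step 2. [r2c3∈{5}] r2c3's peers cover all but 5 ⇒ r2c3=5.
Step 3. [r4c5∈{3,5,6}] row 4 places 3 nowhere but r4c5 ⇒ r4c5=3.
Step 4. [r2c1∈{1,6}] row 2 places 6 nowhere but r2c1. So r2c1=6.
Step 5. [r2c4∈{1,3}] r2c4 is the only open cell in row 2 admitting 1 ⇒ r2c4=1.
Step 6. [r1c1∈{1,2}] row 1 places 2 nowhere but r1c1 ⇒ r1c1=2.
Step 7. [r5c5∈{1,4,5}] row 5 places 4 nowhere but r5c5. So r5c5=4.
Step 8. [r5c1∈{1,3}] 1 has one home in row 5: r5c1. So r5c1=1.
Step 9. [r6c1∈{3}] r6c1 has the single candidate 3, so r6c1=3.
Step 10. [r6c4∈{2}] r6c4 has the single candidate 2, so r6c4=2.
Step 11. [r3c4∈{5}] r3c4 has the single candidate 5, so r3c4=5.
Step 12. [r6c6∈{6}] nothing but 6 survives at r6c6, so r6c6=6.
Step 13. [r2c6∈{3}] nothing but 3 survives at r2c6, so r2c6=3.
Step 14. [r5c6∈{5}] r5c6's peers cover all but 5. So r5c6=5.
Step 15. [r3c1∈{4}] only 4 remains possible at r3c1, so r3c1=4.
Step 16. [r3c5∈{6}] r3c5 is down to just 6. So r3c5=6.
Step 17. [r4c3∈{2}] nothing but 2 survives at r4c3 ⇒ r4c3=2.
Step 18. [r4c1∈{5}] r4c1 has the single candidate 5 ⇒ r4c1=5.
Step 19. [r3c6∈{2}] r3c6 has the single candidate 2 ⇒ r3c6=2.
Step 20. [r1c2∈{1}] nothing but 1 survives at r1c2 ⇒ r1c2=1.
Step 21. [r5c4∈{3}] r5c4 has the single candidate 3, so r5c4=3.
Step 22. [r4c2∈{6}] r4c2's peers cover all but 6, so r4c2=6.
Step 23. [r1c5∈{5}] r1c5's peers cover all but 5. So r1c5=5.
Step 24. [r6c5∈{1}] r6c5's peers cover all but 1. So r6c5=1.

Answer: 2 1 3 6 5 4 / 6 4 5 1 2 3 / 4 3 1 5 6 2 / 5 6 2 4 3 1 / 1 2 6 3 4 5 / 3 5 4 2 1 6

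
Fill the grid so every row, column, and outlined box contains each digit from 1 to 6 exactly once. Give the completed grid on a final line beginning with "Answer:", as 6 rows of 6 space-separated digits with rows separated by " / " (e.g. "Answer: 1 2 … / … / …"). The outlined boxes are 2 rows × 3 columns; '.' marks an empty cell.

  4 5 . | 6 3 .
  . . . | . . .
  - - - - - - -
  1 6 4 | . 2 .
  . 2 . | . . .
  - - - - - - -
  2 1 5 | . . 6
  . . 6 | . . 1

Step 1. [r5c5∈{4}] nothing but 4 survives at r5c5, so r5c5=4.
Step 2. [r6c1∈{3}] r6c1 is down to just 3 ⇒ r6c1=3.
Step 3. [r1c6∈{2}] r1c6 is down to just 2, so r1c6=2.
Step 4. [r4c3∈{3}] r4c3 is down to just 3. So r4c3=3.
Step 5. [r6c5∈{5}] nothing but 5 survives at r6c5 ⇒ r6c5=5.
Step 6. [r2c5∈{1}] r2c5's peers cover all but 1, so r2c5=1.
Step 7. [r3c6∈{3,5}] in col 6, 3 fits only at r3c6, so r3c6=3.
Step 8. [r3c4∈{5}] r3c4 has the single candidate 5 ⇒ r3c4=5.
Step 9. [r2c4∈{4}] only 4 remains possible at r2c4, so r2c4=4.
Step 10. [r2c1∈{6}] r2c1 has the single candidate 6 ⇒ r2c1=6.
Step 11. [r4c1∈{5}] r4c1 is down to just 5, so r4c1=5.
Step 12. [r5c4∈{3}] only 3 remains possible at r5c4. So r5c4=3.
Step 13. [r4c6∈{4}] nothing but 4 survives at r4c6 ⇒ r4c6=4.
Step 14. [r1c3∈{1}] r1c3 has the single candidate 1. So r1c3=1.
Step 15. [r2c6∈{5}] r2c6 is down to just 5, so r2c6=5.
Step 16. [r4c4∈{1}] nothing but 1 survives at r4c4, so r4c4=1.
Step 17. [r6c2∈{4}] nothing but 4 survives at r6c2 ⇒ r6c2=4.
Step 18. [r2c2∈{3}] nothing but 3 survives at r2c2 ⇒ r2c2=3.
Step 19. [r6c4∈{2}] r6c4 is down to just 2 ⇒ r6c4=2.
Step 20. [r2c3∈{2}] r2c3's peers cover all but 2 ⇒ r2c3=2.
Step 21. [r4c5∈{6}] nothing but 6 survives at r4c5. So r4c5=6.

Answer: 4 5 1 6 3 2 / 6 3 2 4 1 5 / 1 6 4 5 2 3 / 5 2 3 1 6 4 / 2 1 5 3 4 6 / 3 4 6 2 5 1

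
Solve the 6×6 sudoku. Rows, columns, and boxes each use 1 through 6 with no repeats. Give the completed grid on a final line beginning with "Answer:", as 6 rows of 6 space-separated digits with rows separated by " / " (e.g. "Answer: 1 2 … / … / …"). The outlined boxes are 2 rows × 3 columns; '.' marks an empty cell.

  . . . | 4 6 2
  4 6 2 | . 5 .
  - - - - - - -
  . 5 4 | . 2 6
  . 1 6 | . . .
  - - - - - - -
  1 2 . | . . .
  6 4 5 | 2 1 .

Step 1. [r6c6∈{3}] nothing but 3 survives at r6c6. So r6c6=3.
Step 2. [r4c5∈{3,4}] 3 has one home in col 5: r4c5 ⇒ r4c5=3.
Step 3. [r1c2∈{3}] r1c2's peers cover all but 3, so r1c2=3.
Step 4. [r4c4∈{5}] r4c4 has the single candidate 5, so r4c4=5.
Step 5. [r2c4∈{1,3}] row 2 places 3 nowhere but r2c4 ⇒ r2c4=3.
Step 6. [r5c6∈{4,5}] 5 has one home in row 5: r5c6, so r5c6=5.
Step 7. [r4c6∈{4}] nothing but 4 survives at r4c6. So r4c6=4.
Step 8. [r1c3∈{1}] only 1 remains possible at r1c3. So r1c3=1.
Step 9. [r5c3∈{3}] nothing but 3 survives at r5c3, so r5c3=3.
Step 10. [r2c6∈{1}] only 1 remains possible at r2c6, so r2c6=1.
Step 11. [r1c1∈{5}] only 5 remains possible at r1c1. So r1c1=5.
Step 12. [r5c4∈{6}] r5c4's peers cover all but 6, so r5c4=6.
Step 13. [r4c1∈{2}] r4c1 has the single candidate 2, so r4c1=2.
Step 14. [r3c1∈{3}] r3c1's peers cover all but 3. So r3c1=3.
Step 15. [r3c4∈{1}] only 1 remains possible at r3c4 ⇒ r3c4=1.
Step 16. [r5c5∈{4}] only 4 remains possible at r5c5 ⇒ r5c5=4.

Answer: 5 3 1 4 6 2 / 4 6 2 3 5 1 / 3 5 4 1 2 6 / 2 1 6 5 3 4 / 1 2 3 6 4 5 / 6 4 5 2 1 3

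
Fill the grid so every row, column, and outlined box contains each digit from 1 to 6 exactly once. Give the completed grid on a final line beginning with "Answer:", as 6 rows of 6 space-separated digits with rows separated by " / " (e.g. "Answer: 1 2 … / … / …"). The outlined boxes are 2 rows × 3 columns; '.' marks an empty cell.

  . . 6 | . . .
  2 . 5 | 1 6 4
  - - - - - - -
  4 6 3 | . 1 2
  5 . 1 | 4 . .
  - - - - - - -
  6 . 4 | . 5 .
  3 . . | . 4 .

Step 1. [r6c3∈{2}] r6c3 has the single candidate 2, so r6c3=2.
Step 2. [r5c2∈{1}] r5c2's peers cover all but 1, so r5c2=1.
Step 3. [r5c6∈{3}] only 3 remains possible at r5c6. So r5c6=3.
Step 4. [r1c4∈{2,3,5}] r1c4 is the only open cell in col 4 admitting 3. So r1c4=3.
Step 5. [r4c6∈{6}] r4c6 has the single candidate 6. So r4c6=6.
Step 6. [r4c2∈{2}] r4c2's peers cover all but 2 ⇒ r4c2=2.
Step 7. [r1c1∈{1}] r1c1 has the single candidate 1, so r1c1=1.
Step 8. [r1c6∈{5}] r1c6 is down to just 5. So r1c6=5.
Step 9. [r4c5∈{3}] nothing but 3 survives at r4c5, so r4c5=3.
Step 10. [r3c4∈{5}] r3c4's peers cover all but 5 ⇒ r3c4=5.
Step 11. [r6c6∈{1}] r6c6's peers cover all but 1. So r6c6=1.
Step 12. [r1c5∈{2}] only 2 remains possible at r1c5, so r1c5=2.
Step 13. [r1c2∈{4}] nothing but 4 survives at r1c2. So r1c2=4.
Step 14. [r5c4∈{2}] r5c4's peers cover all but 2 ⇒ r5c4=2.
Step 15. [r6c2∈{5}] nothing but 5 survives at r6c2 ⇒ r6c2=5.
Step 16. [r2c2∈{3}] r2c2 has the single candidate 3 ⇒ r2c2=3.
Step 17. [r6c4∈{6}] nothing but 6 survives at r6c4. So r6c4=6.

Answer: 1 4 6 3 2 5 / 2 3 5 1 6 4 / 4 6 3 5 1 2 / 5 2 1 4 3 6 / 6 1 4 2 5 3 / 3 5 2 6 4 1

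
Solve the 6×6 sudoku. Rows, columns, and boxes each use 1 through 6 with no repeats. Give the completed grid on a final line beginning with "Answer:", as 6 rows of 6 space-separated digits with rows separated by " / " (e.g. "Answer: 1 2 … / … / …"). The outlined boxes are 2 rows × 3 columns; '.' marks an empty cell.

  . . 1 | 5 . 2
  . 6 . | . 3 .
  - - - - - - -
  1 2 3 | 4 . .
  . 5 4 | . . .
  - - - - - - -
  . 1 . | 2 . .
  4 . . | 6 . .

Step 1. [r4c1∈{6}] r4c1 has the single candidate 6. So r4c1=6.
Step 2. [r6c2∈{3}] nothing but 3 survives at r6c2, so r6c2=3.
Step 3. [r5c1∈{5}] only 5 remains possible at r5c1, so r5c1=5.
Step 4. [r2c6∈{1,4}] in row 2, 4 fits only at r2c6, so r2c6=4.
Step 5. [r4c4∈{1,3}] 3 has one home in col 4: r4c4. So r4c4=3.
Step 6. [r4c6∈{1}] nothing but 1 survives at r4c6. So r4c6=1.
Step 7. [r6c6∈{5}] r6c6 is down to just 5, so r6c6=5.
Step 8. [r6c3∈{2}] r6c3 is down to just 2 ⇒ r6c3=2.
Step 9. [r3c6∈{6}] r3c6's peers cover all but 6 ⇒ r3c6=6.
Step 10. [r1c1∈{3}] only 3 remains possible at r1c1 ⇒ r1c1=3.
Step 11. [r1c5∈{6}] r1c5 has the single candidate 6. So r1c5=6.
Step 12. [r6c5∈{1}] nothing but 1 survives at r6c5. So r6c5=1.
Step 13. [r5c5∈{4}] r5c5 is down to just 4 ⇒ r5c5=4.
Step 14. [r5c6∈{3}] nothing but 3 survives at r5c6, so r5c6=3.
Step 15. [r4c5∈{2}] only 2 remains possible at r4c5. So r4c5=2.
Step 16. [r3c5∈{5}] r3c5 is down to just 5. So r3c5=5.
Step 17. [r1c2∈{4}] r1c2's peers cover all but 4 ⇒ r1c2=4.
Step 18. [r2c3∈{5}] r2c3's peers cover all but 5 ⇒ r2c3=5.
Step 19. [r2c4∈{1}] r2c4 is down to just 1 ⇒ r2c4=1.
Step 20. [r5c3∈{6}] nothing but 6 survives at r5c3, so r5c3=6.
Step 21. [r2c1∈{2}] r2c1 is down to just 2, so r2c1=2.

Answer: 3 4 1 5 6 2 / 2 6 5 1 3 4 / 1 2 3 4 5 6 / 6 5 4 3 2 1 / 5 1 6 2 4 3 / 4 3 2 6 1 5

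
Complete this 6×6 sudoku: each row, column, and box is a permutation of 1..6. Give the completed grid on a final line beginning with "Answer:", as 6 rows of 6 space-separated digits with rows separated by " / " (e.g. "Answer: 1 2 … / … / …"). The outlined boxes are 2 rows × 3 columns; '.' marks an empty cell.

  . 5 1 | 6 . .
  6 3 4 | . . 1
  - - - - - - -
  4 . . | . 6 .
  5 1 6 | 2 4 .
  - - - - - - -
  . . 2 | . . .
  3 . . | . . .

Step 1. [r3c4∈{1,3,5}] 1 has one home in row 3: r3c4. So r3c4=1.
Step 2. [r2c5∈{2,5}] in row 2, 2 fits only at r2c5, so r2c5=2.
Step 3. [r5c4∈{3,4,5}] r5c4 is the only open cell in col 4 admitting 3 ⇒ r5c4=3.
Step 4. [r6c4∈{4,5}] 4 has one home in col 4: r6c4. So r6c4=4.
Step 5. [r3c6∈{3,5}] r3c6 is the only open cell in row 3 admitting 5, so r3c6=5.
Step 6. [r5c6∈{6}] only 6 remains possible at r5c6. So r5c6=6.
Step 7. [r5c5∈{1,5}] row 5 places 5 nowhere but r5c5, so r5c5=5.
Step 8. [r4c6∈{3}] only 3 remains possible at r4c6. So r4c6=3.
Step 9. [r6c2∈{6}] only 6 remains possible at r6c2. So r6c2=6.
Step 10. [r6c5∈{1}] r6c5 has the single candidate 1. So r6c5=1.
Step 11. [r2c4∈{5}] only 5 remains possible at r2c4 ⇒ r2c4=5.
Step 12. [r3c3∈{3}] only 3 remains possible at r3c3, so r3c3=3.
Step 13. [r1c1∈{2}] r1c1 is down to just 2. So r1c1=2.
Step 14. [r3c2∈{2}] nothing but 2 survives at r3c2, so r3c2=2.
Step 15. [r1c5∈{3}] nothing but 3 survives at r1c5. So r1c5=3.
Step 16. [r5c2∈{4}] r5c2's peers cover all but 4. So r5c2=4.
Step 17. [r5c1∈{1}] only 1 remains possible at r5c1. So r5c1=1.
Step 18. [r1c6∈{4}] only 4 remains possible at r1c6, so r1c6=4.
Step 19. [r6c3∈{5}] r6c3 has the single candidate 5 ⇒ r6c3=5.
Step 20. [r6c6∈{2}] only 2 remains possible at r6c6. So r6c6=2.

Answer: 2 5 1 6 3 4 / 6 3 4 5 2 1 / 4 2 3 1 6 5 / 5 1 6 2 4 3 / 1 4 2 3 5 6 / 3 6 5 4 1 2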